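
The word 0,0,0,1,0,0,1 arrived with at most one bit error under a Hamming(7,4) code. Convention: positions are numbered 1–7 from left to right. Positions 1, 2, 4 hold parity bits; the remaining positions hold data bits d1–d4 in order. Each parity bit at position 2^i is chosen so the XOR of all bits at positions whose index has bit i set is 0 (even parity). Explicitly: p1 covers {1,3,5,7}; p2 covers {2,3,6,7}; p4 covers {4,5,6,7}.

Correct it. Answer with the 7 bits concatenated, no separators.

s1 (pos 1,3,5,7): 0⊕0⊕0⊕1 = 1
s2 (pos 2,3,6,7): 0⊕0⊕0⊕1 = 1
s4 (pos 4,5,6,7): 1⊕0⊕0⊕1 = 0
Syndrome s4…s1 = 011 → error at position 3.
Flip position 3: 0001001 → 0011001

0011001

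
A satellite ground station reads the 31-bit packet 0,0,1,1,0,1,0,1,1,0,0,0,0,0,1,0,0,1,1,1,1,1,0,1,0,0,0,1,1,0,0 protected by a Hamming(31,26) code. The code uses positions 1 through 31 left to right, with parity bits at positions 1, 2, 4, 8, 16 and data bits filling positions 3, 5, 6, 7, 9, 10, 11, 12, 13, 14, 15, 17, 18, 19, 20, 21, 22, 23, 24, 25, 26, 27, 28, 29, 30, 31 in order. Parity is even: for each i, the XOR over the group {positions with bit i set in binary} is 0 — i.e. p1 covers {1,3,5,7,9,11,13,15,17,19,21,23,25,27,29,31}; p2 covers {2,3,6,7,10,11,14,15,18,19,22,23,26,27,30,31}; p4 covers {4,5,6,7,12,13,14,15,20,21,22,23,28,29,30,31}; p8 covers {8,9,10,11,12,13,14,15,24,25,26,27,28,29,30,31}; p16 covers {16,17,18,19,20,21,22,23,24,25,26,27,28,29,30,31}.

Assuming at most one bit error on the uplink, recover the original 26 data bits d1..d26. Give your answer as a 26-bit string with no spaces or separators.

10101000001011111010001100

s1 (pos 1,3,5,7,9,11,13,15,17,19,21,23,25,27,29,31): 0⊕1⊕0⊕0⊕1⊕0⊕0⊕1⊕0⊕1⊕1⊕0⊕0⊕0⊕1⊕0 = 0
s2 (pos 2,3,6,7,10,11,14,15,18,19,22,23,26,27,30,31): 0⊕1⊕1⊕0⊕0⊕0⊕0⊕1⊕1⊕1⊕1⊕0⊕0⊕0⊕0⊕0 = 0
s4 (pos 4,5,6,7,12,13,14,15,20,21,22,23,28,29,30,31): 1⊕0⊕1⊕0⊕0⊕0⊕0⊕1⊕1⊕1⊕1⊕0⊕1⊕1⊕0⊕0 = 0
s8 (pos 8,9,10,11,12,13,14,15,24,25,26,27,28,29,30,31): 1⊕1⊕0⊕0⊕0⊕0⊕0⊕1⊕1⊕0⊕0⊕0⊕1⊕1⊕0⊕0 = 0
s16 (pos 16,17,18,19,20,21,22,23,24,25,26,27,28,29,30,31): 0⊕0⊕1⊕1⊕1⊕1⊕1⊕0⊕1⊕0⊕0⊕0⊕1⊕1⊕0⊕0 = 0
Syndrome s16…s1 = 00000 → no error.
Read data bits from positions 3,5,6,7,9,10,11,12,13,14,15,17,18,19,20,21,22,23,24,25,26,27,28,29,30,31: 10101000001011111010001100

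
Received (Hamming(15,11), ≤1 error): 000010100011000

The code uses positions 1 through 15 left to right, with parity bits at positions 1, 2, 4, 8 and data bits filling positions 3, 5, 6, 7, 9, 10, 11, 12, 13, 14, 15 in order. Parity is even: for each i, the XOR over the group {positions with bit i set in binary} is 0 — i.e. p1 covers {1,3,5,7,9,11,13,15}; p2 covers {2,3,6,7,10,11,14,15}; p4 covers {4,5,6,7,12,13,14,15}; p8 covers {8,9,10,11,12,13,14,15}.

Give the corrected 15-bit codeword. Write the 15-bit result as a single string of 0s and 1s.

000000100011000

s1 (pos 1,3,5,7,9,11,13,15): 0⊕0⊕1⊕1⊕0⊕1⊕0⊕0 = 1
s2 (pos 2,3,6,7,10,11,14,15): 0⊕0⊕0⊕1⊕0⊕1⊕0⊕0 = 0
s4 (pos 4,5,6,7,12,13,14,15): 0⊕1⊕0⊕1⊕1⊕0⊕0⊕0 = 1
s8 (pos 8,9,10,11,12,13,14,15): 0⊕0⊕0⊕1⊕1⊕0⊕0⊕0 = 0
Syndrome s8…s1 = 0101 → error at position 5.
Flip position 5: 000010100011000 → 000000100011000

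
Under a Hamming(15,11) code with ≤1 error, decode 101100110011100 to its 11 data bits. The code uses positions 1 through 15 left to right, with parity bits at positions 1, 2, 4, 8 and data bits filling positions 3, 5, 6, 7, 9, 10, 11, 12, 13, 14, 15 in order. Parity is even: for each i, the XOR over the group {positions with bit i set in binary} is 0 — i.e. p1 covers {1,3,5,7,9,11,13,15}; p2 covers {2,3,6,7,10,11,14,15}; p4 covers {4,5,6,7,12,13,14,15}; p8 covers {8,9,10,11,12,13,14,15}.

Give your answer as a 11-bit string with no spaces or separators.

00010011100

s1 (pos 1,3,5,7,9,11,13,15): 1⊕1⊕0⊕1⊕0⊕1⊕1⊕0 = 1
s2 (pos 2,3,6,7,10,11,14,15): 0⊕1⊕0⊕1⊕0⊕1⊕0⊕0 = 1
s4 (pos 4,5,6,7,12,13,14,15): 1⊕0⊕0⊕1⊕1⊕1⊕0⊕0 = 0
s8 (pos 8,9,10,11,12,13,14,15): 1⊕0⊕0⊕1⊕1⊕1⊕0⊕0 = 0
Syndrome s8…s1 = 0011 → error at position 3.
Flip position 3: 101100110011100 → 100100110011100
Read data bits from positions 3,5,6,7,9,10,11,12,13,14,15: 00010011100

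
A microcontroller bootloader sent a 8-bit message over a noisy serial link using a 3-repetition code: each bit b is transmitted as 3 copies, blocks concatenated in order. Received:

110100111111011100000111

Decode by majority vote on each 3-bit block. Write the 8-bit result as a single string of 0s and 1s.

10111001

Block 1 (110): 2 ones → 1
Block 2 (100): 1 one → 0
Block 3 (111): 3 ones → 1
Block 4 (111): 3 ones → 1
Block 5 (011): 2 ones → 1
Block 6 (100): 1 one → 0
Block 7 (000): 0 ones → 0
Block 8 (111): 3 ones → 1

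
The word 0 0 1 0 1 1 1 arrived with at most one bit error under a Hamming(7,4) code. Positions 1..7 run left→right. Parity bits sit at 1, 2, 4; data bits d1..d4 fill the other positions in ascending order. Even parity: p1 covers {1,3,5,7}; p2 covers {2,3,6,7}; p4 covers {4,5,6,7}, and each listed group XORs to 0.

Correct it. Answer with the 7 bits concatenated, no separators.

s1 (pos 1,3,5,7): 0⊕1⊕1⊕1 = 1
s2 (pos 2,3,6,7): 0⊕1⊕1⊕1 = 1
s4 (pos 4,5,6,7): 0⊕1⊕1⊕1 = 1
Syndrome s4…s1 = 111 → error at position 7.
Flip position 7: 0010111 → 0010110

0010110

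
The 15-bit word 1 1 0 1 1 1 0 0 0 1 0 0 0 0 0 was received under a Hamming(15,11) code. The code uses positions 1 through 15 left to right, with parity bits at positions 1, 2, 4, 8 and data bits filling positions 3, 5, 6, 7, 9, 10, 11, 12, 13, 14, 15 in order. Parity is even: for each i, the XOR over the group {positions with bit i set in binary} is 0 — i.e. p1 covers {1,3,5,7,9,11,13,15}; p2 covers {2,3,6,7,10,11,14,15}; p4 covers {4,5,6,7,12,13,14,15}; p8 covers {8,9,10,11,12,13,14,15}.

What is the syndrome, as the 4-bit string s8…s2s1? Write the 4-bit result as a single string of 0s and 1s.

s1 (pos 1,3,5,7,9,11,13,15): 1⊕0⊕1⊕0⊕0⊕0⊕0⊕0 = 0
s2 (pos 2,3,6,7,10,11,14,15): 1⊕0⊕1⊕0⊕1⊕0⊕0⊕0 = 1
s4 (pos 4,5,6,7,12,13,14,15): 1⊕1⊕1⊕0⊕0⊕0⊕0⊕0 = 1
s8 (pos 8,9,10,11,12,13,14,15): 0⊕0⊕1⊕0⊕0⊕0⊕0⊕0 = 1
Syndrome s8…s1 = 1110 → error at position 14.

1110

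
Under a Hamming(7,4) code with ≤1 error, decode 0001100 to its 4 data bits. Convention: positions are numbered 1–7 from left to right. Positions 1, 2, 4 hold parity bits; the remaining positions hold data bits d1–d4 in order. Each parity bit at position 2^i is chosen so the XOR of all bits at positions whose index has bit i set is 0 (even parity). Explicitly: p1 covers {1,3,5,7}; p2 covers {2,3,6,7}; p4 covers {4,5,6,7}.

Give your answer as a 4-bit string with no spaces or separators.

0100

s1 (pos 1,3,5,7): 0⊕0⊕1⊕0 = 1
s2 (pos 2,3,6,7): 0⊕0⊕0⊕0 = 0
s4 (pos 4,5,6,7): 1⊕1⊕0⊕0 = 0
Syndrome s4…s1 = 001 → error at position 1.
Flip position 1: 0001100 → 1001100
Read data bits from positions 3,5,6,7: 0100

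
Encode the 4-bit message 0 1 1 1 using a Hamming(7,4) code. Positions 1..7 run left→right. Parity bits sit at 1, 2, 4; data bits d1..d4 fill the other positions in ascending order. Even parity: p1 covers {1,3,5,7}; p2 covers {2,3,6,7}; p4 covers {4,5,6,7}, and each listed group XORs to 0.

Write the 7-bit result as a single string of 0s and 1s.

0001111

Place data at non-parity positions: p1 p2 0 p4 1 1 1
p1 (pos 1,3,5,7): XOR of data positions = 0⊕1⊕1 = 0
p2 (pos 2,3,6,7): XOR of data positions = 0⊕1⊕1 = 0
p4 (pos 4,5,6,7): XOR of data positions = 1⊕1⊕1 = 1
Codeword: 0001111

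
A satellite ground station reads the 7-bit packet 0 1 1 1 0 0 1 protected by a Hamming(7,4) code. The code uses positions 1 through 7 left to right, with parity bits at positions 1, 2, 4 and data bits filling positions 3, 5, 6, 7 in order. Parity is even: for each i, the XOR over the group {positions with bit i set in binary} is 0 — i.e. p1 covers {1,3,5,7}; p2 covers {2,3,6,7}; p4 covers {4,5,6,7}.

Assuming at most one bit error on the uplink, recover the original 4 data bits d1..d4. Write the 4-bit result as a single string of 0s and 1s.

s1 (pos 1,3,5,7): 0⊕1⊕0⊕1 = 0
s2 (pos 2,3,6,7): 1⊕1⊕0⊕1 = 1
s4 (pos 4,5,6,7): 1⊕0⊕0⊕1 = 0
Syndrome s4…s1 = 010 → error at position 2.
Flip position 2: 0111001 → 0011001
Read data bits from positions 3,5,6,7: 1001

1001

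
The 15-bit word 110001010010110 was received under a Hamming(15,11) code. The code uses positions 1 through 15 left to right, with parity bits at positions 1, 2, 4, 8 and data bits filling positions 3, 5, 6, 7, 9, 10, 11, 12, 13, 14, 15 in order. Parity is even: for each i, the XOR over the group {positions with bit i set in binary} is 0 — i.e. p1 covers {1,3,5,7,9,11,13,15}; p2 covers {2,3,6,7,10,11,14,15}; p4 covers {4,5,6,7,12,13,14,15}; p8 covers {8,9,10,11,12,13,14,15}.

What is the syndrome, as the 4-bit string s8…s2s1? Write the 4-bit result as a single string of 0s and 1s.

0101

s1 (pos 1,3,5,7,9,11,13,15): 1⊕0⊕0⊕0⊕0⊕1⊕1⊕0 = 1
s2 (pos 2,3,6,7,10,11,14,15): 1⊕0⊕1⊕0⊕0⊕1⊕1⊕0 = 0
s4 (pos 4,5,6,7,12,13,14,15): 0⊕0⊕1⊕0⊕0⊕1⊕1⊕0 = 1
s8 (pos 8,9,10,11,12,13,14,15): 1⊕0⊕0⊕1⊕0⊕1⊕1⊕0 = 0
Syndrome s8…s1 = 0101 → error at position 5.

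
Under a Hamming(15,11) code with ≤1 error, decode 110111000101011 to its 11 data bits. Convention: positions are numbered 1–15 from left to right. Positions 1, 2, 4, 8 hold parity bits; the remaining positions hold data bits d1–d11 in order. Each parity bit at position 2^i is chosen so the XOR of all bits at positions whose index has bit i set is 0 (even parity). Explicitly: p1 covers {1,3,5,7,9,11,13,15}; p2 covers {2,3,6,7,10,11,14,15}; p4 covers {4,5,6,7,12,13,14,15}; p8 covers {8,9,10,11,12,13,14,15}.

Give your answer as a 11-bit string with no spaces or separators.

11100101011

s1 (pos 1,3,5,7,9,11,13,15): 1⊕0⊕1⊕0⊕0⊕0⊕0⊕1 = 1
s2 (pos 2,3,6,7,10,11,14,15): 1⊕0⊕1⊕0⊕1⊕0⊕1⊕1 = 1
s4 (pos 4,5,6,7,12,13,14,15): 1⊕1⊕1⊕0⊕1⊕0⊕1⊕1 = 0
s8 (pos 8,9,10,11,12,13,14,15): 0⊕0⊕1⊕0⊕1⊕0⊕1⊕1 = 0
Syndrome s8…s1 = 0011 → error at position 3.
Flip position 3: 110111000101011 → 111111000101011
Read data bits from positions 3,5,6,7,9,10,11,12,13,14,15: 11100101011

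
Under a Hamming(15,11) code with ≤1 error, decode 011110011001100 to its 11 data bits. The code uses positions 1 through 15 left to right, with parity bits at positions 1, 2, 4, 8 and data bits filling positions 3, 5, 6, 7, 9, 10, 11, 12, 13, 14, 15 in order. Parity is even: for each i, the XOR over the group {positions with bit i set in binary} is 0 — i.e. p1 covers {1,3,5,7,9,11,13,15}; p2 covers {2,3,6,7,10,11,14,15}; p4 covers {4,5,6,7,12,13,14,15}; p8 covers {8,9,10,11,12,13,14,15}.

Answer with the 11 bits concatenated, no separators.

11001001100

s1 (pos 1,3,5,7,9,11,13,15): 0⊕1⊕1⊕0⊕1⊕0⊕1⊕0 = 0
s2 (pos 2,3,6,7,10,11,14,15): 1⊕1⊕0⊕0⊕0⊕0⊕0⊕0 = 0
s4 (pos 4,5,6,7,12,13,14,15): 1⊕1⊕0⊕0⊕1⊕1⊕0⊕0 = 0
s8 (pos 8,9,10,11,12,13,14,15): 1⊕1⊕0⊕0⊕1⊕1⊕0⊕0 = 0
Syndrome s8…s1 = 0000 → no error.
Read data bits from positions 3,5,6,7,9,10,11,12,13,14,15: 11001001100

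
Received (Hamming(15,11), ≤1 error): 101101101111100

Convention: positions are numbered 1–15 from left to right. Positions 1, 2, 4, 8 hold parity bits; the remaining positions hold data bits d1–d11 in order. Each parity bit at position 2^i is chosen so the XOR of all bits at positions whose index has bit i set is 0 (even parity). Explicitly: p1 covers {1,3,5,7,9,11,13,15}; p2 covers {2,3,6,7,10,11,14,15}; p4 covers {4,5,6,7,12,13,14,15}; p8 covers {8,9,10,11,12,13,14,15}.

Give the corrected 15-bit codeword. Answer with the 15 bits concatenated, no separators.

s1 (pos 1,3,5,7,9,11,13,15): 1⊕1⊕0⊕1⊕1⊕1⊕1⊕0 = 0
s2 (pos 2,3,6,7,10,11,14,15): 0⊕1⊕1⊕1⊕1⊕1⊕0⊕0 = 1
s4 (pos 4,5,6,7,12,13,14,15): 1⊕0⊕1⊕1⊕1⊕1⊕0⊕0 = 1
s8 (pos 8,9,10,11,12,13,14,15): 0⊕1⊕1⊕1⊕1⊕1⊕0⊕0 = 1
Syndrome s8…s1 = 1110 → error at position 14.
Flip position 14: 101101101111100 → 101101101111110

101101101111110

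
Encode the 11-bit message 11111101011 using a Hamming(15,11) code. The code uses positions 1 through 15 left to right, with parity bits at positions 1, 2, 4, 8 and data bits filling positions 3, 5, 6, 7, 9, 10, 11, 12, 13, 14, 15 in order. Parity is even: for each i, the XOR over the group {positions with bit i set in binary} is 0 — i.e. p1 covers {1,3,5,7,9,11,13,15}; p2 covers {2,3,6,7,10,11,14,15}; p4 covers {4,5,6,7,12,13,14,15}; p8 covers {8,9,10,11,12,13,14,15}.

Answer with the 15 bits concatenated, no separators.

101011111101011

Place data at non-parity positions: p1 p2 1 p4 1 1 1 p8 1 1 0 1 0 1 1
p1 (pos 1,3,5,7,9,11,13,15): XOR of data positions = 1⊕1⊕1⊕1⊕0⊕0⊕1 = 1
p2 (pos 2,3,6,7,10,11,14,15): XOR of data positions = 1⊕1⊕1⊕1⊕0⊕1⊕1 = 0
p4 (pos 4,5,6,7,12,13,14,15): XOR of data positions = 1⊕1⊕1⊕1⊕0⊕1⊕1 = 0
p8 (pos 8,9,10,11,12,13,14,15): XOR of data positions = 1⊕1⊕0⊕1⊕0⊕1⊕1 = 1
Codeword: 101011111101011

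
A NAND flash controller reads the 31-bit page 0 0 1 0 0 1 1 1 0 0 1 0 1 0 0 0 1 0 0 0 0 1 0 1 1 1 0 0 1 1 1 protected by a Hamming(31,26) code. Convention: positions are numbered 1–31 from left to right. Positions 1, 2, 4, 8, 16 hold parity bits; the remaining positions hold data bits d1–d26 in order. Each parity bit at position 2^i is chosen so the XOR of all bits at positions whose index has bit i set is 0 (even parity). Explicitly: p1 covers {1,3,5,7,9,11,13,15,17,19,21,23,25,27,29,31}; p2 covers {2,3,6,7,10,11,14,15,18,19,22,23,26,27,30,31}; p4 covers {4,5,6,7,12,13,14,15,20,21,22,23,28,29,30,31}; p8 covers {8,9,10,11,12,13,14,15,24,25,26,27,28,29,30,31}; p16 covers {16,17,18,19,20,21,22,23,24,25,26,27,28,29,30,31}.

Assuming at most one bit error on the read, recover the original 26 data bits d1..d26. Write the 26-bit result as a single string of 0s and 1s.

s1 (pos 1,3,5,7,9,11,13,15,17,19,21,23,25,27,29,31): 0⊕1⊕0⊕1⊕0⊕1⊕1⊕0⊕1⊕0⊕0⊕0⊕1⊕0⊕1⊕1 = 0
s2 (pos 2,3,6,7,10,11,14,15,18,19,22,23,26,27,30,31): 0⊕1⊕1⊕1⊕0⊕1⊕0⊕0⊕0⊕0⊕1⊕0⊕1⊕0⊕1⊕1 = 0
s4 (pos 4,5,6,7,12,13,14,15,20,21,22,23,28,29,30,31): 0⊕0⊕1⊕1⊕0⊕1⊕0⊕0⊕0⊕0⊕1⊕0⊕0⊕1⊕1⊕1 = 1
s8 (pos 8,9,10,11,12,13,14,15,24,25,26,27,28,29,30,31): 1⊕0⊕0⊕1⊕0⊕1⊕0⊕0⊕1⊕1⊕1⊕0⊕0⊕1⊕1⊕1 = 1
s16 (pos 16,17,18,19,20,21,22,23,24,25,26,27,28,29,30,31): 0⊕1⊕0⊕0⊕0⊕0⊕1⊕0⊕1⊕1⊕1⊕0⊕0⊕1⊕1⊕1 = 0
Syndrome s16…s1 = 01100 → error at position 12.
Flip position 12: 0010011100101000100001011100111 → 0010011100111000100001011100111
Read data bits from positions 3,5,6,7,9,10,11,12,13,14,15,17,18,19,20,21,22,23,24,25,26,27,28,29,30,31: 10110011100100001011100111

10110011100100001011100111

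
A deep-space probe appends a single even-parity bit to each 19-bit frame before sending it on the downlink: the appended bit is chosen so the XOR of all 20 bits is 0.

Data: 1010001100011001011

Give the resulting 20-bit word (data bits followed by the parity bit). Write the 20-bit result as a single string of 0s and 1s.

XOR of the 19 data bits: 1⊕0⊕1⊕0⊕0⊕0⊕1⊕1⊕0⊕0⊕0⊕1⊕1⊕0⊕0⊕1⊕0⊕1⊕1 = 1
Parity bit = 1 (so all 20 bits XOR to 0).

10100011000110010111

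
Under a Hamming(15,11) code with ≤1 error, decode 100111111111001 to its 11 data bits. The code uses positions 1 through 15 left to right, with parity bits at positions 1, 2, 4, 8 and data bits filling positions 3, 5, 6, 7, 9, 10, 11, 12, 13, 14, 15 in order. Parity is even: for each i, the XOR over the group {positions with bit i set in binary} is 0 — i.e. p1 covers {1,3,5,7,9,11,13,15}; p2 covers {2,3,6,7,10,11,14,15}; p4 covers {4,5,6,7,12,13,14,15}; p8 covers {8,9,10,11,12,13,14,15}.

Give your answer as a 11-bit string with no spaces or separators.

s1 (pos 1,3,5,7,9,11,13,15): 1⊕0⊕1⊕1⊕1⊕1⊕0⊕1 = 0
s2 (pos 2,3,6,7,10,11,14,15): 0⊕0⊕1⊕1⊕1⊕1⊕0⊕1 = 1
s4 (pos 4,5,6,7,12,13,14,15): 1⊕1⊕1⊕1⊕1⊕0⊕0⊕1 = 0
s8 (pos 8,9,10,11,12,13,14,15): 1⊕1⊕1⊕1⊕1⊕0⊕0⊕1 = 0
Syndrome s8…s1 = 0010 → error at position 2.
Flip position 2: 100111111111001 → 110111111111001
Read data bits from positions 3,5,6,7,9,10,11,12,13,14,15: 01111111001

01111111001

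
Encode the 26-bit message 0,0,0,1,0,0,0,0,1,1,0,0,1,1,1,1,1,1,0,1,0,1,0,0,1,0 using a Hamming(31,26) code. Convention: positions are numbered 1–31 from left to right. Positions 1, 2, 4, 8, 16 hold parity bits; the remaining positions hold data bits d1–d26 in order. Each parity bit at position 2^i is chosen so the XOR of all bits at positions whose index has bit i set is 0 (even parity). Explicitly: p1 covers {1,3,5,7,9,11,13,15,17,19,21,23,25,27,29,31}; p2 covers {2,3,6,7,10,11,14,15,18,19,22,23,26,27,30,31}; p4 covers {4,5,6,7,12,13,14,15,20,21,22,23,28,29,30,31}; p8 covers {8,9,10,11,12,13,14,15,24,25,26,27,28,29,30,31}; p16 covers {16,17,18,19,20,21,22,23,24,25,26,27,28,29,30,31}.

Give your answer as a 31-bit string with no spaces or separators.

Place data at non-parity positions: p1 p2 0 p4 0 0 1 p8 0 0 0 0 1 1 0 p16 0 1 1 1 1 1 1 0 1 0 1 0 0 1 0
p1 (pos 1,3,5,7,9,11,13,15,17,19,21,23,25,27,29,31): XOR of data positions = 0⊕0⊕1⊕0⊕0⊕1⊕0⊕0⊕1⊕1⊕1⊕1⊕1⊕0⊕0 = 1
p2 (pos 2,3,6,7,10,11,14,15,18,19,22,23,26,27,30,31): XOR of data positions = 0⊕0⊕1⊕0⊕0⊕1⊕0⊕1⊕1⊕1⊕1⊕0⊕1⊕1⊕0 = 0
p4 (pos 4,5,6,7,12,13,14,15,20,21,22,23,28,29,30,31): XOR of data positions = 0⊕0⊕1⊕0⊕1⊕1⊕0⊕1⊕1⊕1⊕1⊕0⊕0⊕1⊕0 = 0
p8 (pos 8,9,10,11,12,13,14,15,24,25,26,27,28,29,30,31): XOR of data positions = 0⊕0⊕0⊕0⊕1⊕1⊕0⊕0⊕1⊕0⊕1⊕0⊕0⊕1⊕0 = 1
p16 (pos 16,17,18,19,20,21,22,23,24,25,26,27,28,29,30,31): XOR of data positions = 0⊕1⊕1⊕1⊕1⊕1⊕1⊕0⊕1⊕0⊕1⊕0⊕0⊕1⊕0 = 1
Codeword: 1000001100001101011111101010010

1000001100001101011111101010010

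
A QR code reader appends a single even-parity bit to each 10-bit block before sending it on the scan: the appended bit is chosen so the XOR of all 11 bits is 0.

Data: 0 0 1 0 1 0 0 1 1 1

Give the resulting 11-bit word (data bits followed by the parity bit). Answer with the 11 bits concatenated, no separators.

00101001111

XOR of the 10 data bits: 0⊕0⊕1⊕0⊕1⊕0⊕0⊕1⊕1⊕1 = 1
Parity bit = 1 (so all 11 bits XOR to 0).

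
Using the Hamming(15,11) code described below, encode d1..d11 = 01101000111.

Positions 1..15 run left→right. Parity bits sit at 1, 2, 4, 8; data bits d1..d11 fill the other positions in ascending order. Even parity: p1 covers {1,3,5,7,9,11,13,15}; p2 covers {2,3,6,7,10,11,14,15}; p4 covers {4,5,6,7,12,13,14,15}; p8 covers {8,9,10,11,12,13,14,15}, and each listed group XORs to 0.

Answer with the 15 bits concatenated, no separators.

010111001000111

Place data at non-parity positions: p1 p2 0 p4 1 1 0 p8 1 0 0 0 1 1 1
p1 (pos 1,3,5,7,9,11,13,15): XOR of data positions = 0⊕1⊕0⊕1⊕0⊕1⊕1 = 0
p2 (pos 2,3,6,7,10,11,14,15): XOR of data positions = 0⊕1⊕0⊕0⊕0⊕1⊕1 = 1
p4 (pos 4,5,6,7,12,13,14,15): XOR of data positions = 1⊕1⊕0⊕0⊕1⊕1⊕1 = 1
p8 (pos 8,9,10,11,12,13,14,15): XOR of data positions = 1⊕0⊕0⊕0⊕1⊕1⊕1 = 0
Codeword: 010111001000111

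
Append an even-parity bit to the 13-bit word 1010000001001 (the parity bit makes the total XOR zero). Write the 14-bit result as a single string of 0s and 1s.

XOR of the 13 data bits: 1⊕0⊕1⊕0⊕0⊕0⊕0⊕0⊕0⊕1⊕0⊕0⊕1 = 0
Parity bit = 0 (so all 14 bits XOR to 0).

10100000010010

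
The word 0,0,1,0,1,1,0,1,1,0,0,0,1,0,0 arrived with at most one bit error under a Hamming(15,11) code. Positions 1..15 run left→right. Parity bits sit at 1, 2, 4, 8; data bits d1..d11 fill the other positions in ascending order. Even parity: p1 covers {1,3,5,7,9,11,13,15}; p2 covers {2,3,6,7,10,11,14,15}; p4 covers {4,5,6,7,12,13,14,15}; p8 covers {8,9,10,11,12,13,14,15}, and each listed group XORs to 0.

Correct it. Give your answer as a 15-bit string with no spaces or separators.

001011011001100

s1 (pos 1,3,5,7,9,11,13,15): 0⊕1⊕1⊕0⊕1⊕0⊕1⊕0 = 0
s2 (pos 2,3,6,7,10,11,14,15): 0⊕1⊕1⊕0⊕0⊕0⊕0⊕0 = 0
s4 (pos 4,5,6,7,12,13,14,15): 0⊕1⊕1⊕0⊕0⊕1⊕0⊕0 = 1
s8 (pos 8,9,10,11,12,13,14,15): 1⊕1⊕0⊕0⊕0⊕1⊕0⊕0 = 1
Syndrome s8…s1 = 1100 → error at position 12.
Flip position 12: 001011011000100 → 001011011001100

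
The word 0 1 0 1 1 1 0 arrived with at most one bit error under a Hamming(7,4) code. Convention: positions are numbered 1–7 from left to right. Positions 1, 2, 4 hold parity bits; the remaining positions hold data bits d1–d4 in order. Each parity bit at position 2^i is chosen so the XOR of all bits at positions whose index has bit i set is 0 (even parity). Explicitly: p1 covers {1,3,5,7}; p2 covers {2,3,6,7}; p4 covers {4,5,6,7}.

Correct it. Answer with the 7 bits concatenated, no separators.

s1 (pos 1,3,5,7): 0⊕0⊕1⊕0 = 1
s2 (pos 2,3,6,7): 1⊕0⊕1⊕0 = 0
s4 (pos 4,5,6,7): 1⊕1⊕1⊕0 = 1
Syndrome s4…s1 = 101 → error at position 5.
Flip position 5: 0101110 → 0101010

0101010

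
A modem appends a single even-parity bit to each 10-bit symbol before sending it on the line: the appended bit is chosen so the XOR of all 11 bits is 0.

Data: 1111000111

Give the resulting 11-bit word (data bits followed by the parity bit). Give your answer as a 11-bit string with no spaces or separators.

XOR of the 10 data bits: 1⊕1⊕1⊕1⊕0⊕0⊕0⊕1⊕1⊕1 = 1
Parity bit = 1 (so all 11 bits XOR to 0).

11110001111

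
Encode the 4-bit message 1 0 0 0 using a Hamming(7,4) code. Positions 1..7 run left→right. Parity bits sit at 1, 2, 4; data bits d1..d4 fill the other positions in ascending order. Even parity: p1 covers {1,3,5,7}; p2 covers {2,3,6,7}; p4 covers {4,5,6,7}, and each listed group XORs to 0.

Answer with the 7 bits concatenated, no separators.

1110000

Place data at non-parity positions: p1 p2 1 p4 0 0 0
p1 (pos 1,3,5,7): XOR of data positions = 1⊕0⊕0 = 1
p2 (pos 2,3,6,7): XOR of data positions = 1⊕0⊕0 = 1
p4 (pos 4,5,6,7): XOR of data positions = 0⊕0⊕0 = 0
Codeword: 1110000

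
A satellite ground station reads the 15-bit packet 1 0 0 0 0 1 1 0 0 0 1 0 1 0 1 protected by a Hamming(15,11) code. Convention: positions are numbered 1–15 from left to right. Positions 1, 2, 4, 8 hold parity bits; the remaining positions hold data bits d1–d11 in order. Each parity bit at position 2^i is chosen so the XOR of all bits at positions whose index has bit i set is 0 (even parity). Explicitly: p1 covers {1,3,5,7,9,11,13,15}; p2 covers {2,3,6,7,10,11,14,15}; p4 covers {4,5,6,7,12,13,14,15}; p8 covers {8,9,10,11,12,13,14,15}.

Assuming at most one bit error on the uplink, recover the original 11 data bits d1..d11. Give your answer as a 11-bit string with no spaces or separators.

00111010101

s1 (pos 1,3,5,7,9,11,13,15): 1⊕0⊕0⊕1⊕0⊕1⊕1⊕1 = 1
s2 (pos 2,3,6,7,10,11,14,15): 0⊕0⊕1⊕1⊕0⊕1⊕0⊕1 = 0
s4 (pos 4,5,6,7,12,13,14,15): 0⊕0⊕1⊕1⊕0⊕1⊕0⊕1 = 0
s8 (pos 8,9,10,11,12,13,14,15): 0⊕0⊕0⊕1⊕0⊕1⊕0⊕1 = 1
Syndrome s8…s1 = 1001 → error at position 9.
Flip position 9: 100001100010101 → 100001101010101
Read data bits from positions 3,5,6,7,9,10,11,12,13,14,15: 00111010101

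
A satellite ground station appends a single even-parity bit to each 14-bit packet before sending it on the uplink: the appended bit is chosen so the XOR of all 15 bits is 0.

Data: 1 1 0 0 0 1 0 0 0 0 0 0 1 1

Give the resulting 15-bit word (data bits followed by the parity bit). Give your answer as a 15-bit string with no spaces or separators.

110001000000111

XOR of the 14 data bits: 1⊕1⊕0⊕0⊕0⊕1⊕0⊕0⊕0⊕0⊕0⊕0⊕1⊕1 = 1
Parity bit = 1 (so all 15 bits XOR to 0).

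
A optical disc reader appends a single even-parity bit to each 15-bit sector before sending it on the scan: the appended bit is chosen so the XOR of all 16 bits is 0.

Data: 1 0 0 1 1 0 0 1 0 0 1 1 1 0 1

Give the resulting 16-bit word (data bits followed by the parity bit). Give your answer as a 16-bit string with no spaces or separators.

1001100100111010

XOR of the 15 data bits: 1⊕0⊕0⊕1⊕1⊕0⊕0⊕1⊕0⊕0⊕1⊕1⊕1⊕0⊕1 = 0
Parity bit = 0 (so all 16 bits XOR to 0).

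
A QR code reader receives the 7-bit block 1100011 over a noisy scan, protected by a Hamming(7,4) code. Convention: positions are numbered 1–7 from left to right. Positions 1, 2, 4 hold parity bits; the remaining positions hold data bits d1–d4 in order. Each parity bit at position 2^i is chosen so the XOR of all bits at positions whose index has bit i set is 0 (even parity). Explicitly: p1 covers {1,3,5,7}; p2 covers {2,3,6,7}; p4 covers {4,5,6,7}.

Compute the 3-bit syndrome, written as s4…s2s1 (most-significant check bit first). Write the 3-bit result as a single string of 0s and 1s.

010

s1 (pos 1,3,5,7): 1⊕0⊕0⊕1 = 0
s2 (pos 2,3,6,7): 1⊕0⊕1⊕1 = 1
s4 (pos 4,5,6,7): 0⊕0⊕1⊕1 = 0
Syndrome s4…s1 = 010 → error at position 2.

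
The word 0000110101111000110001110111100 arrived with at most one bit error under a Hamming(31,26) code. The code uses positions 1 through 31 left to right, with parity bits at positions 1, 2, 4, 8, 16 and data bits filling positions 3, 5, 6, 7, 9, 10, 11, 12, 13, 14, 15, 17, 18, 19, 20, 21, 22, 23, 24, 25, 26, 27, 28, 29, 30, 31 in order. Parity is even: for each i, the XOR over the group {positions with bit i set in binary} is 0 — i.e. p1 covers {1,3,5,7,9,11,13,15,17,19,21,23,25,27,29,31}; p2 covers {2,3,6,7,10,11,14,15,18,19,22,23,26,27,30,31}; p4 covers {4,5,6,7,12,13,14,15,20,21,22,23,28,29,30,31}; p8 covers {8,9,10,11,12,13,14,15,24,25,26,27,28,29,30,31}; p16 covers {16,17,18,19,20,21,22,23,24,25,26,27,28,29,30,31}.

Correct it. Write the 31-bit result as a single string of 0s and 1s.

0000110101111000010001110111100

s1 (pos 1,3,5,7,9,11,13,15,17,19,21,23,25,27,29,31): 0⊕0⊕1⊕0⊕0⊕1⊕1⊕0⊕1⊕0⊕0⊕1⊕0⊕1⊕1⊕0 = 1
s2 (pos 2,3,6,7,10,11,14,15,18,19,22,23,26,27,30,31): 0⊕0⊕1⊕0⊕1⊕1⊕0⊕0⊕1⊕0⊕1⊕1⊕1⊕1⊕0⊕0 = 0
s4 (pos 4,5,6,7,12,13,14,15,20,21,22,23,28,29,30,31): 0⊕1⊕1⊕0⊕1⊕1⊕0⊕0⊕0⊕0⊕1⊕1⊕1⊕1⊕0⊕0 = 0
s8 (pos 8,9,10,11,12,13,14,15,24,25,26,27,28,29,30,31): 1⊕0⊕1⊕1⊕1⊕1⊕0⊕0⊕1⊕0⊕1⊕1⊕1⊕1⊕0⊕0 = 0
s16 (pos 16,17,18,19,20,21,22,23,24,25,26,27,28,29,30,31): 0⊕1⊕1⊕0⊕0⊕0⊕1⊕1⊕1⊕0⊕1⊕1⊕1⊕1⊕0⊕0 = 1
Syndrome s16…s1 = 10001 → error at position 17.
Flip position 17: 0000110101111000110001110111100 → 0000110101111000010001110111100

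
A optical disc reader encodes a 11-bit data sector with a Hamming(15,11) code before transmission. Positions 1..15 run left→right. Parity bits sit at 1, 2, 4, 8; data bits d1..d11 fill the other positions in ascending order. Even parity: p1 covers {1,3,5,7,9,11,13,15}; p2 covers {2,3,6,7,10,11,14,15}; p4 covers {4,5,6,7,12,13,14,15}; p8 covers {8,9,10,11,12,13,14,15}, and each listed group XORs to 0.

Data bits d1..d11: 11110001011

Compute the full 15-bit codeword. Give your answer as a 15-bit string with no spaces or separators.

011011110001011

Place data at non-parity positions: p1 p2 1 p4 1 1 1 p8 0 0 0 1 0 1 1
p1 (pos 1,3,5,7,9,11,13,15): XOR of data positions = 1⊕1⊕1⊕0⊕0⊕0⊕1 = 0
p2 (pos 2,3,6,7,10,11,14,15): XOR of data positions = 1⊕1⊕1⊕0⊕0⊕1⊕1 = 1
p4 (pos 4,5,6,7,12,13,14,15): XOR of data positions = 1⊕1⊕1⊕1⊕0⊕1⊕1 = 0
p8 (pos 8,9,10,11,12,13,14,15): XOR of data positions = 0⊕0⊕0⊕1⊕0⊕1⊕1 = 1
Codeword: 011011110001011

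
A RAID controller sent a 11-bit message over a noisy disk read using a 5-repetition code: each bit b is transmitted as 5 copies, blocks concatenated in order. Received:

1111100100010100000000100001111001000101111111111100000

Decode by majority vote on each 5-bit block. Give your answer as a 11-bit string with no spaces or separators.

Block 1 (11111): 5 ones → 1
Block 2 (00100): 1 one → 0
Block 3 (01010): 2 ones → 0
Block 4 (00000): 0 ones → 0
Block 5 (00100): 1 one → 0
Block 6 (00111): 3 ones → 1
Block 7 (10010): 2 ones → 0
Block 8 (00101): 2 ones → 0
Block 9 (11111): 5 ones → 1
Block 10 (11111): 5 ones → 1
Block 11 (00000): 0 ones → 0

10000100110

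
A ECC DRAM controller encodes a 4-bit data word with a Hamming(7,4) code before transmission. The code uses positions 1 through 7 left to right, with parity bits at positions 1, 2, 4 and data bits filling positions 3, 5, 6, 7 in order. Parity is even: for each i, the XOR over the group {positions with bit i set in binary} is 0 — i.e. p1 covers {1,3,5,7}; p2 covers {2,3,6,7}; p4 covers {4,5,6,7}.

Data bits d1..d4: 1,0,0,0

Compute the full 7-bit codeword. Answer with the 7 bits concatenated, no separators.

1110000

Place data at non-parity positions: p1 p2 1 p4 0 0 0
p1 (pos 1,3,5,7): XOR of data positions = 1⊕0⊕0 = 1
p2 (pos 2,3,6,7): XOR of data positions = 1⊕0⊕0 = 1
p4 (pos 4,5,6,7): XOR of data positions = 0⊕0⊕0 = 0
Codeword: 1110000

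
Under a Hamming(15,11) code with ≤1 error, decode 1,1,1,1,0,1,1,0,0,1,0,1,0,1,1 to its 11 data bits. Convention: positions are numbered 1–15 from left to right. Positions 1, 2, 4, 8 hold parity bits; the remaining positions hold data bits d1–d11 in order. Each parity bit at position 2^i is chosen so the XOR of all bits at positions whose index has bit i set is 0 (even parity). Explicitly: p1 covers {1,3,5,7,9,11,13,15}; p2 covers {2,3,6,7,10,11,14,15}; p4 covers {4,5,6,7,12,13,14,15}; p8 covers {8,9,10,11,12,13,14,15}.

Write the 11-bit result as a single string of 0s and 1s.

s1 (pos 1,3,5,7,9,11,13,15): 1⊕1⊕0⊕1⊕0⊕0⊕0⊕1 = 0
s2 (pos 2,3,6,7,10,11,14,15): 1⊕1⊕1⊕1⊕1⊕0⊕1⊕1 = 1
s4 (pos 4,5,6,7,12,13,14,15): 1⊕0⊕1⊕1⊕1⊕0⊕1⊕1 = 0
s8 (pos 8,9,10,11,12,13,14,15): 0⊕0⊕1⊕0⊕1⊕0⊕1⊕1 = 0
Syndrome s8…s1 = 0010 → error at position 2.
Flip position 2: 111101100101011 → 101101100101011
Read data bits from positions 3,5,6,7,9,10,11,12,13,14,15: 10110101011

10110101011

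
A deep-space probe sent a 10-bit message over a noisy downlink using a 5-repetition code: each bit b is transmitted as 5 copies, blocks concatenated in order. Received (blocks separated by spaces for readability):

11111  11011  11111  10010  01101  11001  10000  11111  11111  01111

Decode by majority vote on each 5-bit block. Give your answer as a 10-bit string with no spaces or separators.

1110110111

Block 1 (11111): 5 ones → 1
Block 2 (11011): 4 ones → 1
Block 3 (11111): 5 ones → 1
Block 4 (10010): 2 ones → 0
Block 5 (01101): 3 ones → 1
Block 6 (11001): 3 ones → 1
Block 7 (10000): 1 one → 0
Block 8 (11111): 5 ones → 1
Block 9 (11111): 5 ones → 1
Block 10 (01111): 4 ones → 1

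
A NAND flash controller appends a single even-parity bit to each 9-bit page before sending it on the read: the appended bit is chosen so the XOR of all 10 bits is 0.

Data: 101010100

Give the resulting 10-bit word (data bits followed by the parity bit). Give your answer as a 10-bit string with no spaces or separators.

XOR of the 9 data bits: 1⊕0⊕1⊕0⊕1⊕0⊕1⊕0⊕0 = 0
Parity bit = 0 (so all 10 bits XOR to 0).

1010101000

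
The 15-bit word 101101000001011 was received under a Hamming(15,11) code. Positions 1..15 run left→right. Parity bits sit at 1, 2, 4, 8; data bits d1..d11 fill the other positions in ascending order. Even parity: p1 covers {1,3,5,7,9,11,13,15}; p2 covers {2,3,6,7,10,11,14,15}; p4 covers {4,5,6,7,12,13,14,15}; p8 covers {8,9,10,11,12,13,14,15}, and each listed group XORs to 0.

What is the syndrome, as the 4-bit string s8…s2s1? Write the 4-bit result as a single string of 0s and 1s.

1101

s1 (pos 1,3,5,7,9,11,13,15): 1⊕1⊕0⊕0⊕0⊕0⊕0⊕1 = 1
s2 (pos 2,3,6,7,10,11,14,15): 0⊕1⊕1⊕0⊕0⊕0⊕1⊕1 = 0
s4 (pos 4,5,6,7,12,13,14,15): 1⊕0⊕1⊕0⊕1⊕0⊕1⊕1 = 1
s8 (pos 8,9,10,11,12,13,14,15): 0⊕0⊕0⊕0⊕1⊕0⊕1⊕1 = 1
Syndrome s8…s1 = 1101 → error at position 13.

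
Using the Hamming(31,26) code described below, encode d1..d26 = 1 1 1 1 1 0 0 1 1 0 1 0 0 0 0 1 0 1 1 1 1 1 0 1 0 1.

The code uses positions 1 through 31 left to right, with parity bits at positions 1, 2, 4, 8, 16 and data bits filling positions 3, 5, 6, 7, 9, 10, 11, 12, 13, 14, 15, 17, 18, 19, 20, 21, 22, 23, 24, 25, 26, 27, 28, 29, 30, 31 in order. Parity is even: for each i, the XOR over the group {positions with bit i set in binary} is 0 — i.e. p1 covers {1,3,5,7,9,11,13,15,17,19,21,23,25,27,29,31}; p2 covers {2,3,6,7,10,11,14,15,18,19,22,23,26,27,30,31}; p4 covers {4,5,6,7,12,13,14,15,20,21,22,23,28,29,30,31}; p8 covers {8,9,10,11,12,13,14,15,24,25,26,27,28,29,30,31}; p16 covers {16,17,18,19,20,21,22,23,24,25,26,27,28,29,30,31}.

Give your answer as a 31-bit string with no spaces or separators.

Place data at non-parity positions: p1 p2 1 p4 1 1 1 p8 1 0 0 1 1 0 1 p16 0 0 0 0 1 0 1 1 1 1 1 0 1 0 1
p1 (pos 1,3,5,7,9,11,13,15,17,19,21,23,25,27,29,31): XOR of data positions = 1⊕1⊕1⊕1⊕0⊕1⊕1⊕0⊕0⊕1⊕1⊕1⊕1⊕1⊕1 = 0
p2 (pos 2,3,6,7,10,11,14,15,18,19,22,23,26,27,30,31): XOR of data positions = 1⊕1⊕1⊕0⊕0⊕0⊕1⊕0⊕0⊕0⊕1⊕1⊕1⊕0⊕1 = 0
p4 (pos 4,5,6,7,12,13,14,15,20,21,22,23,28,29,30,31): XOR of data positions = 1⊕1⊕1⊕1⊕1⊕0⊕1⊕0⊕1⊕0⊕1⊕0⊕1⊕0⊕1 = 0
p8 (pos 8,9,10,11,12,13,14,15,24,25,26,27,28,29,30,31): XOR of data positions = 1⊕0⊕0⊕1⊕1⊕0⊕1⊕1⊕1⊕1⊕1⊕0⊕1⊕0⊕1 = 0
p16 (pos 16,17,18,19,20,21,22,23,24,25,26,27,28,29,30,31): XOR of data positions = 0⊕0⊕0⊕0⊕1⊕0⊕1⊕1⊕1⊕1⊕1⊕0⊕1⊕0⊕1 = 0
Codeword: 0010111010011010000010111110101

0010111010011010000010111110101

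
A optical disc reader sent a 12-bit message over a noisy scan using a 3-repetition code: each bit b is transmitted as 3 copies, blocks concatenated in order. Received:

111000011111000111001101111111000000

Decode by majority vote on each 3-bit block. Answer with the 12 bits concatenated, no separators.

Block 1 (111): 3 ones → 1
Block 2 (000): 0 ones → 0
Block 3 (011): 2 ones → 1
Block 4 (111): 3 ones → 1
Block 5 (000): 0 ones → 0
Block 6 (111): 3 ones → 1
Block 7 (001): 1 one → 0
Block 8 (101): 2 ones → 1
Block 9 (111): 3 ones → 1
Block 10 (111): 3 ones → 1
Block 11 (000): 0 ones → 0
Block 12 (000): 0 ones → 0

101101011100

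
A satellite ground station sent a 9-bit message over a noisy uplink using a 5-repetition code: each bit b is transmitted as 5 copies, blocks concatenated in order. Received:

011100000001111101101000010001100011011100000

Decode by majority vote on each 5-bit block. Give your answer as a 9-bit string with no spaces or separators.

101100010

Block 1 (01110): 3 ones → 1
Block 2 (00000): 0 ones → 0
Block 3 (01111): 4 ones → 1
Block 4 (10110): 3 ones → 1
Block 5 (10000): 1 one → 0
Block 6 (10001): 2 ones → 0
Block 7 (10001): 2 ones → 0
Block 8 (10111): 4 ones → 1
Block 9 (00000): 0 ones → 0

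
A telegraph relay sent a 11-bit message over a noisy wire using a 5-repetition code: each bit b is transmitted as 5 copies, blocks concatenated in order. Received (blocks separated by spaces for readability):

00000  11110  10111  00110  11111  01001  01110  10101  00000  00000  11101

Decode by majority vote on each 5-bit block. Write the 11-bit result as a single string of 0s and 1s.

01101011001

Block 1 (00000): 0 ones → 0
Block 2 (11110): 4 ones → 1
Block 3 (10111): 4 ones → 1
Block 4 (00110): 2 ones → 0
Block 5 (11111): 5 ones → 1
Block 6 (01001): 2 ones → 0
Block 7 (01110): 3 ones → 1
Block 8 (10101): 3 ones → 1
Block 9 (00000): 0 ones → 0
Block 10 (00000): 0 ones → 0
Block 11 (11101): 4 ones → 1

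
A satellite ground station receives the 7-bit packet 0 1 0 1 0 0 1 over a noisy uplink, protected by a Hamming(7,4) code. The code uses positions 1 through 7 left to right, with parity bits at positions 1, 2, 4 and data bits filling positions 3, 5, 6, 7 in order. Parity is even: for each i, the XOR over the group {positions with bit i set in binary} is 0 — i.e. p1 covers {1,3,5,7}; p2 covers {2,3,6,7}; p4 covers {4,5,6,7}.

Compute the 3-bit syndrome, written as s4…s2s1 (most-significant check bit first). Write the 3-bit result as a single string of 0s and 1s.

001

s1 (pos 1,3,5,7): 0⊕0⊕0⊕1 = 1
s2 (pos 2,3,6,7): 1⊕0⊕0⊕1 = 0
s4 (pos 4,5,6,7): 1⊕0⊕0⊕1 = 0
Syndrome s4…s1 = 001 → error at position 1.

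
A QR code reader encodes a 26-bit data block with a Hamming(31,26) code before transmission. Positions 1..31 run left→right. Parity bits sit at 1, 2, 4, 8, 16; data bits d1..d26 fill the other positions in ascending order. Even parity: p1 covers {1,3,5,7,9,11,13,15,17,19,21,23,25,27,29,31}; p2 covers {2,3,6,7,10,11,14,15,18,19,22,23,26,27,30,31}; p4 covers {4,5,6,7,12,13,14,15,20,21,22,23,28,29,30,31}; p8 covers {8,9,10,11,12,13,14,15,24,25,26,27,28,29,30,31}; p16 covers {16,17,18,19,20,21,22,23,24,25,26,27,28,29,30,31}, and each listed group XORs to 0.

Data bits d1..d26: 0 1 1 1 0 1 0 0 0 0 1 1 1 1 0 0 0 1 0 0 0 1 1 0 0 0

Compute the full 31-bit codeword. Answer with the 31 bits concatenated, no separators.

1000111001000010111000100011000

Place data at non-parity positions: p1 p2 0 p4 1 1 1 p8 0 1 0 0 0 0 1 p16 1 1 1 0 0 0 1 0 0 0 1 1 0 0 0
p1 (pos 1,3,5,7,9,11,13,15,17,19,21,23,25,27,29,31): XOR of data positions = 0⊕1⊕1⊕0⊕0⊕0⊕1⊕1⊕1⊕0⊕1⊕0⊕1⊕0⊕0 = 1
p2 (pos 2,3,6,7,10,11,14,15,18,19,22,23,26,27,30,31): XOR of data positions = 0⊕1⊕1⊕1⊕0⊕0⊕1⊕1⊕1⊕0⊕1⊕0⊕1⊕0⊕0 = 0
p4 (pos 4,5,6,7,12,13,14,15,20,21,22,23,28,29,30,31): XOR of data positions = 1⊕1⊕1⊕0⊕0⊕0⊕1⊕0⊕0⊕0⊕1⊕1⊕0⊕0⊕0 = 0
p8 (pos 8,9,10,11,12,13,14,15,24,25,26,27,28,29,30,31): XOR of data positions = 0⊕1⊕0⊕0⊕0⊕0⊕1⊕0⊕0⊕0⊕1⊕1⊕0⊕0⊕0 = 0
p16 (pos 16,17,18,19,20,21,22,23,24,25,26,27,28,29,30,31): XOR of data positions = 1⊕1⊕1⊕0⊕0⊕0⊕1⊕0⊕0⊕0⊕1⊕1⊕0⊕0⊕0 = 0
Codeword: 1000111001000010111000100011000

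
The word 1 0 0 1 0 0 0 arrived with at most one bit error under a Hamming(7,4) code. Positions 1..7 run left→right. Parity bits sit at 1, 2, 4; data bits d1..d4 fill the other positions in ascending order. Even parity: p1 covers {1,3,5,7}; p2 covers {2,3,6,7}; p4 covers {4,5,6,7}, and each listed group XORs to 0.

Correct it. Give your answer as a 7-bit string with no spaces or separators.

s1 (pos 1,3,5,7): 1⊕0⊕0⊕0 = 1
s2 (pos 2,3,6,7): 0⊕0⊕0⊕0 = 0
s4 (pos 4,5,6,7): 1⊕0⊕0⊕0 = 1
Syndrome s4…s1 = 101 → error at position 5.
Flip position 5: 1001000 → 1001100

1001100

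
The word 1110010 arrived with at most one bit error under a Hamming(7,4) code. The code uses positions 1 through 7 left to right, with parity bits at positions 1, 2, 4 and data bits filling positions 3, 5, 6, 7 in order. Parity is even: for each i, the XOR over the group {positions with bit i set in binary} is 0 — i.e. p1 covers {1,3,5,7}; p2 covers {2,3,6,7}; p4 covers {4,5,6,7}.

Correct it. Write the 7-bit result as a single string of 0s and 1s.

s1 (pos 1,3,5,7): 1⊕1⊕0⊕0 = 0
s2 (pos 2,3,6,7): 1⊕1⊕1⊕0 = 1
s4 (pos 4,5,6,7): 0⊕0⊕1⊕0 = 1
Syndrome s4…s1 = 110 → error at position 6.
Flip position 6: 1110010 → 1110000

1110000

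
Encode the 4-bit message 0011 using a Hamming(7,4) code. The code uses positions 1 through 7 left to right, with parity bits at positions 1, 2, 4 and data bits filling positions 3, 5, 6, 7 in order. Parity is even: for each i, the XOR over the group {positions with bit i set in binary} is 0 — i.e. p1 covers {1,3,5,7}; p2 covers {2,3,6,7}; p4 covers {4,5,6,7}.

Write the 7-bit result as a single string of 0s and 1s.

1000011

Place data at non-parity positions: p1 p2 0 p4 0 1 1
p1 (pos 1,3,5,7): XOR of data positions = 0⊕0⊕1 = 1
p2 (pos 2,3,6,7): XOR of data positions = 0⊕1⊕1 = 0
p4 (pos 4,5,6,7): XOR of data positions = 0⊕1⊕1 = 0
Codeword: 1000011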